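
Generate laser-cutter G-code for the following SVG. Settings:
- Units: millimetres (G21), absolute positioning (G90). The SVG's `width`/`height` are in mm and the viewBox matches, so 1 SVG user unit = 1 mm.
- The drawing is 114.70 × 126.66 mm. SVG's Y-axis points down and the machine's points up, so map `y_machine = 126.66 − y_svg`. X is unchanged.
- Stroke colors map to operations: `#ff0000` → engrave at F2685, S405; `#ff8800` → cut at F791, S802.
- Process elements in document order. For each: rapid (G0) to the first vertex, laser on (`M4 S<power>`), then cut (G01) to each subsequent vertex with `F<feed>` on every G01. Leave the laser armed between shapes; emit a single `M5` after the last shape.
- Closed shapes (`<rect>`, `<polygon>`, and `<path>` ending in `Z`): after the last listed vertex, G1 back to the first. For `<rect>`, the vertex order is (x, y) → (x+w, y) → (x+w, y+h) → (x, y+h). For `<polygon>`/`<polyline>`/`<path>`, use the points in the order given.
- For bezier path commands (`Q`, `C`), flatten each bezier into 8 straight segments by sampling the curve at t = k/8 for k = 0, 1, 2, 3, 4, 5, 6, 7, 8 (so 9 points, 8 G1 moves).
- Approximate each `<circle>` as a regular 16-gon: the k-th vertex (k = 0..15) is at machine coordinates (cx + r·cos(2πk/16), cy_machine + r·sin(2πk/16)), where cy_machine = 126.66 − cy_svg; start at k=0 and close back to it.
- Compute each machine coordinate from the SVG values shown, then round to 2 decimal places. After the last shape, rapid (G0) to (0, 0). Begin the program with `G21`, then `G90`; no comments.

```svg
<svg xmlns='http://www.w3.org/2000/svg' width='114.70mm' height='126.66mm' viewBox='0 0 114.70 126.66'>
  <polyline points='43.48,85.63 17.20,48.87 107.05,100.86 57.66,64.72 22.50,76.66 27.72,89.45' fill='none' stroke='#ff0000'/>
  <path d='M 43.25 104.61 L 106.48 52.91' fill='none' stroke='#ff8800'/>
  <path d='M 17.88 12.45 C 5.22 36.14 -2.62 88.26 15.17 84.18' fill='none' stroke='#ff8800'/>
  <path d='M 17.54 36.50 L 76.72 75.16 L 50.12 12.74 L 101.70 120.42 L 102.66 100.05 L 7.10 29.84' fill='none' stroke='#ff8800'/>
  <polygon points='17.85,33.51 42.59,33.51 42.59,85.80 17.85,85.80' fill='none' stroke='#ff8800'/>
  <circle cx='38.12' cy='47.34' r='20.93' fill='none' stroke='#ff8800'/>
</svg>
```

1 u = 1 mm; y_m = 126.66 − y.

[1] `<polyline>` open polyline, #ff0000→engrave S405 F2685: (43.48,41.03) → (17.20,77.79) → (107.05,25.80) → (57.66,61.94) → (22.50,50.00) → (27.72,37.21)

[2] `<path>` line segment, #ff8800→cut S802 F791: (43.25,22.05) → (106.48,73.75)

[3] `<path>` cubic bezier, #ff8800→cut S802 F791: (17.88,114.21) → (13.40,104.16) → (9.61,92.43) → (6.77,80.03) → (5.11,67.93) → (4.87,57.14) → (6.31,48.64) → (9.66,43.42) → (15.17,42.48)

[4] `<path>` open polyline, #ff8800→cut S802 F791: (17.54,90.16) → (76.72,51.50) → (50.12,113.92) → (101.70,6.24) → (102.66,26.61) → (7.10,96.82)

[5] `<polygon>` rectangle, #ff8800→cut S802 F791: (17.85,93.15) → (42.59,93.15) → (42.59,40.86) → (17.85,40.86) → (17.85,93.15) (closed)

[6] `<circle>` circle, #ff8800→cut S802 F791: (59.05,79.32) → (57.46,87.33) → (52.92,94.12) → (46.13,98.66) → (38.12,100.25) → (30.11,98.66) → (23.32,94.12) → (18.78,87.33) → (17.19,79.32) → (18.78,71.31) → (23.32,64.52) → (30.11,59.98) → (38.12,58.39) → (46.13,59.98) → (52.92,64.52) → (57.46,71.31) → (59.05,79.32) (closed)

G21
G90
G0 X43.48 Y41.03
M4 S405
G01 X17.20 Y77.79 F2685
G01 X107.05 Y25.80 F2685
G01 X57.66 Y61.94 F2685
G01 X22.50 Y50.00 F2685
G01 X27.72 Y37.21 F2685
G0 X43.25 Y22.05
M4 S802
G01 X106.48 Y73.75 F791
G0 X17.88 Y114.21
M4 S802
G01 X13.40 Y104.16 F791
G01 X9.61 Y92.43 F791
G01 X6.77 Y80.03 F791
G01 X5.11 Y67.93 F791
G01 X4.87 Y57.14 F791
G01 X6.31 Y48.64 F791
G01 X9.66 Y43.42 F791
G01 X15.17 Y42.48 F791
G0 X17.54 Y90.16
M4 S802
G01 X76.72 Y51.50 F791
G01 X50.12 Y113.92 F791
G01 X101.70 Y6.24 F791
G01 X102.66 Y26.61 F791
G01 X7.10 Y96.82 F791
G0 X17.85 Y93.15
M4 S802
G01 X42.59 Y93.15 F791
G01 X42.59 Y40.86 F791
G01 X17.85 Y40.86 F791
G01 X17.85 Y93.15 F791
G0 X59.05 Y79.32
M4 S802
G01 X57.46 Y87.33 F791
G01 X52.92 Y94.12 F791
G01 X46.13 Y98.66 F791
G01 X38.12 Y100.25 F791
G01 X30.11 Y98.66 F791
G01 X23.32 Y94.12 F791
G01 X18.78 Y87.33 F791
G01 X17.19 Y79.32 F791
G01 X18.78 Y71.31 F791
G01 X23.32 Y64.52 F791
G01 X30.11 Y59.98 F791
G01 X38.12 Y58.39 F791
G01 X46.13 Y59.98 F791
G01 X52.92 Y64.52 F791
G01 X57.46 Y71.31 F791
G01 X59.05 Y79.32 F791
M5
G0 X0.00 Y0.00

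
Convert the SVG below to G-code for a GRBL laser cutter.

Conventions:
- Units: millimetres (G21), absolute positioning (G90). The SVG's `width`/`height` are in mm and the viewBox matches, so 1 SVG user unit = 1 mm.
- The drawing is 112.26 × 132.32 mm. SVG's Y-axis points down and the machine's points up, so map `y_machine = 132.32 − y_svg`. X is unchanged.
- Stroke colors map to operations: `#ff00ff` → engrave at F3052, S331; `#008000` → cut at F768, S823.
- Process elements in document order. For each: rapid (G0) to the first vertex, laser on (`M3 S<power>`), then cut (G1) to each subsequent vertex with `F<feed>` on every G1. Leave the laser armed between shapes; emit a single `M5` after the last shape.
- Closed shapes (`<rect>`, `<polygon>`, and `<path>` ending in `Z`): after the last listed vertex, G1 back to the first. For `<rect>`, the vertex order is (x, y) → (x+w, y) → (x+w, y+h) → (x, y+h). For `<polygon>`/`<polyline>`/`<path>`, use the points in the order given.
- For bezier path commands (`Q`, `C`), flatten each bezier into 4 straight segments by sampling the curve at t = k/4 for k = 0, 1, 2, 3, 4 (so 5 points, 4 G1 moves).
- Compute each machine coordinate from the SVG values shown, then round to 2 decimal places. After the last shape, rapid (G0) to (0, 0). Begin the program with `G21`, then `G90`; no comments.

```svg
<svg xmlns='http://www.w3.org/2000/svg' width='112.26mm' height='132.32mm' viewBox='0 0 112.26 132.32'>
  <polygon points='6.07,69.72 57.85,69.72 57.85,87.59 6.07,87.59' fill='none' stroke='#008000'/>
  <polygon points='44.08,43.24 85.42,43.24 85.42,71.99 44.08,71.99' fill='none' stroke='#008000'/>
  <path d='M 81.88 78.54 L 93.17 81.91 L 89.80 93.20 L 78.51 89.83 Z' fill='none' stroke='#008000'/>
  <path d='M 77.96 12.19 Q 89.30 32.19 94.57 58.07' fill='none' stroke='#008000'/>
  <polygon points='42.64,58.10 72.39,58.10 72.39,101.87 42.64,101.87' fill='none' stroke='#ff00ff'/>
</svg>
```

G21
G90
G0 X6.07 Y62.60
M3 S823
G1 X57.85 Y62.60 F768
G1 X57.85 Y44.73 F768
G1 X6.07 Y44.73 F768
G1 X6.07 Y62.60 F768
G0 X44.08 Y89.08
M3 S823
G1 X85.42 Y89.08 F768
G1 X85.42 Y60.33 F768
G1 X44.08 Y60.33 F768
G1 X44.08 Y89.08 F768
G0 X81.88 Y53.78
M3 S823
G1 X93.17 Y50.41 F768
G1 X89.80 Y39.12 F768
G1 X78.51 Y42.49 F768
G1 X81.88 Y53.78 F768
G0 X77.96 Y120.13
M3 S823
G1 X83.25 Y109.76 F768
G1 X87.78 Y98.66 F768
G1 X91.56 Y86.82 F768
G1 X94.57 Y74.25 F768
G0 X42.64 Y74.22
M3 S331
G1 X72.39 Y74.22 F3052
G1 X72.39 Y30.45 F3052
G1 X42.64 Y30.45 F3052
G1 X42.64 Y74.22 F3052
M5
G0 X0.00 Y0.00

Since the viewBox matches the mm dimensions, user units are millimetres directly. The only transform is the Y-flip y_m = 132.32 − y_svg.

Shape 1 is a rectangle drawn with `<polygon>`. Its stroke #008000 means cut at S823, F768. After flipping Y the toolpath is (6.07,62.60) → (57.85,62.60) → (57.85,44.73) → (6.07,44.73) → (6.07,62.60), returning to the start.

Shape 2 is a rectangle drawn with `<polygon>`. Its stroke #008000 means cut at S823, F768. After flipping Y the toolpath is (44.08,89.08) → (85.42,89.08) → (85.42,60.33) → (44.08,60.33) → (44.08,89.08), returning to the start.

Shape 3 is a regular polygon drawn with `<path>`. Its stroke #008000 means cut at S823, F768. After flipping Y the toolpath is (81.88,53.78) → (93.17,50.41) → (89.80,39.12) → (78.51,42.49) → (81.88,53.78), returning to the start.

Shape 4 is a quadratic bezier drawn with `<path>`. Its stroke #008000 means cut at S823, F768. After flipping Y the toolpath is (77.96,120.13) → (83.25,109.76) → (87.78,98.66) → (91.56,86.82) → (94.57,74.25).

Shape 5 is a rectangle drawn with `<polygon>`. Its stroke #ff00ff means engrave at S331, F3052. After flipping Y the toolpath is (42.64,74.22) → (72.39,74.22) → (72.39,30.45) → (42.64,30.45) → (42.64,74.22), returning to the start.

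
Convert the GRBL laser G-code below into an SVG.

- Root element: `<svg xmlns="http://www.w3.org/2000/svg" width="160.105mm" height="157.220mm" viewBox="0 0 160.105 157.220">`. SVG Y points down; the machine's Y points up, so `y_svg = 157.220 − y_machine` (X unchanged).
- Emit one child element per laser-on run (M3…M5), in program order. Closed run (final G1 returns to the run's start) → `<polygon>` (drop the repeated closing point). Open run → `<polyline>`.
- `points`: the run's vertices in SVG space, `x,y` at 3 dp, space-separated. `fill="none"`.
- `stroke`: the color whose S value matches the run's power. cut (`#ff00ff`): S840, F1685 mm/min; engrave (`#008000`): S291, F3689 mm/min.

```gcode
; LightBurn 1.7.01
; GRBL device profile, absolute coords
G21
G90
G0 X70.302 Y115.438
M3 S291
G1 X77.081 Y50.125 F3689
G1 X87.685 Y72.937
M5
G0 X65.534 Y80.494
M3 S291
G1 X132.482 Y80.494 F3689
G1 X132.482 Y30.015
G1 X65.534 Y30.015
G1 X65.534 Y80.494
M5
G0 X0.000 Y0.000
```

y_svg = 157.220 − y_m. Every run uses S291, so all elements get stroke `#008000` (engrave).

[1] open run; points: 70.302,41.782 77.081,107.095 87.685,84.283

[2] closed run; points: 65.534,76.726 132.482,76.726 132.482,127.205 65.534,127.205

<svg xmlns="http://www.w3.org/2000/svg" width="160.105mm" height="157.220mm" viewBox="0 0 160.105 157.220">
  <polyline points="70.302,41.782 77.081,107.095 87.685,84.283" fill="none" stroke="#008000"/>
  <polygon points="65.534,76.726 132.482,76.726 132.482,127.205 65.534,127.205" fill="none" stroke="#008000"/>
</svg>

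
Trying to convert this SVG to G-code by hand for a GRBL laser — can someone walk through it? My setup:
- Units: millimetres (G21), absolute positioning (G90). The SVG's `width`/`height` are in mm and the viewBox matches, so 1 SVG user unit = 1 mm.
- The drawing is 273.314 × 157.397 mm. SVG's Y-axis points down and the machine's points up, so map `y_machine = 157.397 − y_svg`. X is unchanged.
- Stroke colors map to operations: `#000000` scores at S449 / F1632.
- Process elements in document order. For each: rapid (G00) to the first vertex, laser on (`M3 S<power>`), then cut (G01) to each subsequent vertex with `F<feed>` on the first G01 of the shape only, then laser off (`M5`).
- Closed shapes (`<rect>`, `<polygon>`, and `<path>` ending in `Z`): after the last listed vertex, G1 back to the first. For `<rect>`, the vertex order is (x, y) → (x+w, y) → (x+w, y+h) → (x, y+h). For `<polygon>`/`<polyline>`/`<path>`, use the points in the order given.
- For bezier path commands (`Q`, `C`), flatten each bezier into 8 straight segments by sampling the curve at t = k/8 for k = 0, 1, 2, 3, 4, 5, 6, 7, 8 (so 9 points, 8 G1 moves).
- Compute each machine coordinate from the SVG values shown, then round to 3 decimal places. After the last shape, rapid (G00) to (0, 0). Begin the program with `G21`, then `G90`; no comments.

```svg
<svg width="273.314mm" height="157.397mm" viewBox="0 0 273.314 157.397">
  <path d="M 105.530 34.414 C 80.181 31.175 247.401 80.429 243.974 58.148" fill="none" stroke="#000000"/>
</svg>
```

G21
G90
G00 X105.530 Y122.983
M3 S449
G01 X104.341 Y121.979 F1632
G01 X116.950 Y117.508
G01 X139.098 Y111.022
G01 X166.531 Y103.975
G01 X194.992 Y97.821
G01 X220.223 Y94.013
G01 X237.969 Y94.005
G01 X243.974 Y99.249
M5
G00 X0.000 Y0.000

Since the viewBox matches the mm dimensions, user units are millimetres directly. The only transform is the Y-flip y_m = 157.397 − y_svg.

Shape 1 is a cubic bezier drawn with `<path>`. Its stroke #000000 means score at S449, F1632. After flipping Y the toolpath is (105.530,122.983) → (104.341,121.979) → (116.950,117.508) → (139.098,111.022) → (166.531,103.975) → (194.992,97.821) → (220.223,94.013) → (237.969,94.005) → (243.974,99.249).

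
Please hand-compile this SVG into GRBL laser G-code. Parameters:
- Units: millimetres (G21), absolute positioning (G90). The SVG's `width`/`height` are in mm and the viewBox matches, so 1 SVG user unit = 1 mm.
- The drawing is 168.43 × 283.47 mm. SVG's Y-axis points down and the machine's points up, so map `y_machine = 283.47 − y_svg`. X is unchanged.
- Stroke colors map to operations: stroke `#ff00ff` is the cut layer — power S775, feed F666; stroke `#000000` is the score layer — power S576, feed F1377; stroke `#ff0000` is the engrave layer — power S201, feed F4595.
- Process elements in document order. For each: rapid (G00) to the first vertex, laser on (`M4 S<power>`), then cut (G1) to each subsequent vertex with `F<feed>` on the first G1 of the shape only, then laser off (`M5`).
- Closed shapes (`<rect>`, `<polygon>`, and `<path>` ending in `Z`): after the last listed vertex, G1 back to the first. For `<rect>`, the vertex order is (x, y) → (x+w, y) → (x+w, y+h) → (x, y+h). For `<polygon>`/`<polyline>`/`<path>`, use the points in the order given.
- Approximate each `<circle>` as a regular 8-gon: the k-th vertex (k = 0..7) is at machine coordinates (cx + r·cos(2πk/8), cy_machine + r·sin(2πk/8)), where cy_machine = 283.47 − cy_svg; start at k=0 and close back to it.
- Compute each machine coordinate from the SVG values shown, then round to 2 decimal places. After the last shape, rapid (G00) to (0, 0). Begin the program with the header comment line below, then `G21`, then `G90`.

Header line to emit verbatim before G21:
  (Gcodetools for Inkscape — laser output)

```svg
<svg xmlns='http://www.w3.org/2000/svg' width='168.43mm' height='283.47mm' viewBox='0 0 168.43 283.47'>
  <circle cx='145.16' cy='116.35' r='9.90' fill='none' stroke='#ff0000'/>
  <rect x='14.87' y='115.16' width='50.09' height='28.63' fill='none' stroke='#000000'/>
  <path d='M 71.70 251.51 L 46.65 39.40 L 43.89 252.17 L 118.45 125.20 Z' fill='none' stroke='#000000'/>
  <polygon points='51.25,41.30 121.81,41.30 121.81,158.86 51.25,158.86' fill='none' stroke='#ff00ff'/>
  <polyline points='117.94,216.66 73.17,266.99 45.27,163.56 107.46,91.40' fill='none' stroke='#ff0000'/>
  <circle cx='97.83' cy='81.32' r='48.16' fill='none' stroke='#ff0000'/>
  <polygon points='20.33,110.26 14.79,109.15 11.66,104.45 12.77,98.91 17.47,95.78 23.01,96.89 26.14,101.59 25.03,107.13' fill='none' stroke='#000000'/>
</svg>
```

Since the viewBox matches the mm dimensions, user units are millimetres directly. The only transform is the Y-flip y_m = 283.47 − y_svg.

Shape 1 is a circle drawn with `<circle>`. Its stroke #ff0000 means engrave at S201, F4595. After flipping Y the toolpath is (155.06,167.12) → (152.16,174.12) → (145.16,177.02) → (138.16,174.12) → (135.26,167.12) → (138.16,160.12) → (145.16,157.22) → (152.16,160.12) → (155.06,167.12), returning to the start.

Shape 2 is a rectangle drawn with `<rect>`. Its stroke #000000 means score at S576, F1377. After flipping Y the toolpath is (14.87,168.31) → (64.96,168.31) → (64.96,139.68) → (14.87,139.68) → (14.87,168.31), returning to the start.

Shape 3 is a closed polygon drawn with `<path>`. Its stroke #000000 means score at S576, F1377. After flipping Y the toolpath is (71.70,31.96) → (46.65,244.07) → (43.89,31.30) → (118.45,158.27) → (71.70,31.96), returning to the start.

Shape 4 is a rectangle drawn with `<polygon>`. Its stroke #ff00ff means cut at S775, F666. After flipping Y the toolpath is (51.25,242.17) → (121.81,242.17) → (121.81,124.61) → (51.25,124.61) → (51.25,242.17), returning to the start.

Shape 5 is a open polyline drawn with `<polyline>`. Its stroke #ff0000 means engrave at S201, F4595. After flipping Y the toolpath is (117.94,66.81) → (73.17,16.48) → (45.27,119.91) → (107.46,192.07).

Shape 6 is a circle drawn with `<circle>`. Its stroke #ff0000 means engrave at S201, F4595. After flipping Y the toolpath is (145.99,202.15) → (131.88,236.20) → (97.83,250.31) → (63.78,236.20) → (49.67,202.15) → (63.78,168.10) → (97.83,153.99) → (131.88,168.10) → (145.99,202.15), returning to the start.

Shape 7 is a regular polygon drawn with `<polygon>`. Its stroke #000000 means score at S576, F1377. After flipping Y the toolpath is (20.33,173.21) → (14.79,174.32) → (11.66,179.02) → (12.77,184.56) → (17.47,187.69) → (23.01,186.58) → (26.14,181.88) → (25.03,176.34) → (20.33,173.21), returning to the start.

(Gcodetools for Inkscape — laser output)
G21
G90
G00 X155.06 Y167.12
M4 S201
G1 X152.16 Y174.12 F4595
G1 X145.16 Y177.02
G1 X138.16 Y174.12
G1 X135.26 Y167.12
G1 X138.16 Y160.12
G1 X145.16 Y157.22
G1 X152.16 Y160.12
G1 X155.06 Y167.12
M5
G00 X14.87 Y168.31
M4 S576
G1 X64.96 Y168.31 F1377
G1 X64.96 Y139.68
G1 X14.87 Y139.68
G1 X14.87 Y168.31
M5
G00 X71.70 Y31.96
M4 S576
G1 X46.65 Y244.07 F1377
G1 X43.89 Y31.30
G1 X118.45 Y158.27
G1 X71.70 Y31.96
M5
G00 X51.25 Y242.17
M4 S775
G1 X121.81 Y242.17 F666
G1 X121.81 Y124.61
G1 X51.25 Y124.61
G1 X51.25 Y242.17
M5
G00 X117.94 Y66.81
M4 S201
G1 X73.17 Y16.48 F4595
G1 X45.27 Y119.91
G1 X107.46 Y192.07
M5
G00 X145.99 Y202.15
M4 S201
G1 X131.88 Y236.20 F4595
G1 X97.83 Y250.31
G1 X63.78 Y236.20
G1 X49.67 Y202.15
G1 X63.78 Y168.10
G1 X97.83 Y153.99
G1 X131.88 Y168.10
G1 X145.99 Y202.15
M5
G00 X20.33 Y173.21
M4 S576
G1 X14.79 Y174.32 F1377
G1 X11.66 Y179.02
G1 X12.77 Y184.56
G1 X17.47 Y187.69
G1 X23.01 Y186.58
G1 X26.14 Y181.88
G1 X25.03 Y176.34
G1 X20.33 Y173.21
M5
G00 X0.00 Y0.00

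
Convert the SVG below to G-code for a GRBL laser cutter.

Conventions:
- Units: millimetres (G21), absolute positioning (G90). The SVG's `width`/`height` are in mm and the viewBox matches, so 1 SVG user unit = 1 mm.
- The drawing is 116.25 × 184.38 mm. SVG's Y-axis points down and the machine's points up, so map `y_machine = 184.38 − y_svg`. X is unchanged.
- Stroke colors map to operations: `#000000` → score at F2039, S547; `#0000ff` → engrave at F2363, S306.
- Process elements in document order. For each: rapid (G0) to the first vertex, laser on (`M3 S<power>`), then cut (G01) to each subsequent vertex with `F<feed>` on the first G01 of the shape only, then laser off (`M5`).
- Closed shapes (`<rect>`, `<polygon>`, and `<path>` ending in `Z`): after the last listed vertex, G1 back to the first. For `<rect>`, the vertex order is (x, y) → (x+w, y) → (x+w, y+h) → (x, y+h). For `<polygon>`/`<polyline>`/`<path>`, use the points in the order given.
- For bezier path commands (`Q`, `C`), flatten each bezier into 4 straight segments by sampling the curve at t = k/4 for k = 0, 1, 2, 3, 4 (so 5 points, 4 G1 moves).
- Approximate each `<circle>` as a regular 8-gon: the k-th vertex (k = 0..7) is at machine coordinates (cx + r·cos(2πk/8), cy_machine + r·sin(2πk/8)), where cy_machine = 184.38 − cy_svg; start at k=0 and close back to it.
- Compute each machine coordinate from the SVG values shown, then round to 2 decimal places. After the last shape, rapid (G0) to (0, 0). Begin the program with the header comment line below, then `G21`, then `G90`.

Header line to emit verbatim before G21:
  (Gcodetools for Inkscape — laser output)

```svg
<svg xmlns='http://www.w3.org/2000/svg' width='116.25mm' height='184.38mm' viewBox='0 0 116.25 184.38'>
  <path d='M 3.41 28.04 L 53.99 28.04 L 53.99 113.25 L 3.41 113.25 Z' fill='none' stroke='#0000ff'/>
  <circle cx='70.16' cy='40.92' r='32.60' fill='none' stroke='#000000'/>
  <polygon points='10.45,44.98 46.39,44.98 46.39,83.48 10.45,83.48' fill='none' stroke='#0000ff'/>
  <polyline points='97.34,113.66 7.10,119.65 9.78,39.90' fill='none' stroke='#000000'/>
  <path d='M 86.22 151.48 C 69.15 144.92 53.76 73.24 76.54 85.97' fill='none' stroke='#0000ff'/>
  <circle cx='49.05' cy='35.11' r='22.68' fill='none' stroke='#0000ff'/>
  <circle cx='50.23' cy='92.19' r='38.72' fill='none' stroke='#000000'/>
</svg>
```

viewBox `0 0 116.25 184.38` with mm width/height → 1 unit = 1 mm. Flip: y_m = 184.38 − y_svg.

**Shape 1** — `<path>` rectangle, stroke `#0000ff` → engrave (S306, F2363). Machine vertices: (3.41,156.34) → (53.99,156.34) → (53.99,71.13) → (3.41,71.13) → (3.41,156.34). Closed: final G1 returns to the first vertex.

**Shape 2** — `<circle>` circle, stroke `#000000` → score (S547, F2039). Machine vertices: (102.76,143.46) → (93.21,166.51) → (70.16,176.06) → (47.11,166.51) → (37.56,143.46) → (47.11,120.41) → (70.16,110.86) → (93.21,120.41) → (102.76,143.46). Closed: final G1 returns to the first vertex.

**Shape 3** — `<polygon>` rectangle, stroke `#0000ff` → engrave (S306, F2363). Machine vertices: (10.45,139.40) → (46.39,139.40) → (46.39,100.90) → (10.45,100.90) → (10.45,139.40). Closed: final G1 returns to the first vertex.

**Shape 4** — `<polyline>` open polyline, stroke `#000000` → score (S547, F2039). Machine vertices: (97.34,70.72) → (7.10,64.73) → (9.78,144.48). Open path.

**Shape 5** — `<path>` cubic bezier, stroke `#0000ff` → engrave (S306, F2363). Control points (SVG): P0=(86.22,151.48), P1=(69.15,144.92), P2=(53.76,73.24), P3=(76.54,85.97); sampled at t=k/4. Machine vertices: (86.22,32.90) → (74.30,47.69) → (66.44,72.89) → (66.04,94.47) → (76.54,98.41). Open path.

**Shape 6** — `<circle>` circle, stroke `#0000ff` → engrave (S306, F2363). Machine vertices: (71.73,149.27) → (65.09,165.31) → (49.05,171.95) → (33.01,165.31) → (26.37,149.27) → (33.01,133.23) → (49.05,126.59) → (65.09,133.23) → (71.73,149.27). Closed: final G1 returns to the first vertex.

**Shape 7** — `<circle>` circle, stroke `#000000` → score (S547, F2039). Machine vertices: (88.95,92.19) → (77.61,119.57) → (50.23,130.91) → (22.85,119.57) → (11.51,92.19) → (22.85,64.81) → (50.23,53.47) → (77.61,64.81) → (88.95,92.19). Closed: final G1 returns to the first vertex.

(Gcodetools for Inkscape — laser output)
G21
G90
G0 X3.41 Y156.34
M3 S306
G01 X53.99 Y156.34 F2363
G01 X53.99 Y71.13
G01 X3.41 Y71.13
G01 X3.41 Y156.34
M5
G0 X102.76 Y143.46
M3 S547
G01 X93.21 Y166.51 F2039
G01 X70.16 Y176.06
G01 X47.11 Y166.51
G01 X37.56 Y143.46
G01 X47.11 Y120.41
G01 X70.16 Y110.86
G01 X93.21 Y120.41
G01 X102.76 Y143.46
M5
G0 X10.45 Y139.40
M3 S306
G01 X46.39 Y139.40 F2363
G01 X46.39 Y100.90
G01 X10.45 Y100.90
G01 X10.45 Y139.40
M5
G0 X97.34 Y70.72
M3 S547
G01 X7.10 Y64.73 F2039
G01 X9.78 Y144.48
M5
G0 X86.22 Y32.90
M3 S306
G01 X74.30 Y47.69 F2363
G01 X66.44 Y72.89
G01 X66.04 Y94.47
G01 X76.54 Y98.41
M5
G0 X71.73 Y149.27
M3 S306
G01 X65.09 Y165.31 F2363
G01 X49.05 Y171.95
G01 X33.01 Y165.31
G01 X26.37 Y149.27
G01 X33.01 Y133.23
G01 X49.05 Y126.59
G01 X65.09 Y133.23
G01 X71.73 Y149.27
M5
G0 X88.95 Y92.19
M3 S547
G01 X77.61 Y119.57 F2039
G01 X50.23 Y130.91
G01 X22.85 Y119.57
G01 X11.51 Y92.19
G01 X22.85 Y64.81
G01 X50.23 Y53.47
G01 X77.61 Y64.81
G01 X88.95 Y92.19
M5
G0 X0.00 Y0.00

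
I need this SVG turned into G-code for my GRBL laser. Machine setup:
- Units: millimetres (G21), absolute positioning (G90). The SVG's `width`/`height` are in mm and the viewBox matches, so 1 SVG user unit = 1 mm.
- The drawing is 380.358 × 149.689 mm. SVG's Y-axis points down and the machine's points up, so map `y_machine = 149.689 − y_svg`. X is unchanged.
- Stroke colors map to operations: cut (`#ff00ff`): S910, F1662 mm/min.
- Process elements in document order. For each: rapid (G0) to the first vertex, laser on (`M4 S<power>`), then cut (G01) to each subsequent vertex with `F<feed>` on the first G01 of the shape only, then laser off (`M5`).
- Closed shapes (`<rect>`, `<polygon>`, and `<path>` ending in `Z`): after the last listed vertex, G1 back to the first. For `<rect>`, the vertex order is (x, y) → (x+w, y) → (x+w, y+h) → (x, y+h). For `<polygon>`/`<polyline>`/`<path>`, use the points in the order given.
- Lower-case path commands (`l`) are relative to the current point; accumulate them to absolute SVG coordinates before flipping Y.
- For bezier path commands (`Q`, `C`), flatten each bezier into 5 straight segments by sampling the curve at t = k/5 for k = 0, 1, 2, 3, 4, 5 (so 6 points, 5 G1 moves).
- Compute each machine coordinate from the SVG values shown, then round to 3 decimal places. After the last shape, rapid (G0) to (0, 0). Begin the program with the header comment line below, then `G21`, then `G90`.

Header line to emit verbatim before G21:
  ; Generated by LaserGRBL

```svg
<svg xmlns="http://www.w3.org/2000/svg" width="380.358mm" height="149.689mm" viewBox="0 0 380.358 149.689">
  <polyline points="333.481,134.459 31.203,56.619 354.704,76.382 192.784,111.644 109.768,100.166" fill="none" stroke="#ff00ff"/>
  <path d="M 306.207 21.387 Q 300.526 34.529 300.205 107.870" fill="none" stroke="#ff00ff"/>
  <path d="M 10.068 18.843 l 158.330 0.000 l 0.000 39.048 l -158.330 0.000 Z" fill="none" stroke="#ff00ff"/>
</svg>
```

1 u = 1 mm; y_m = 149.689 − y.

[1] `<polyline>` open polyline, #ff00ff→cut S910 F1662: (333.481,15.230) → (31.203,93.070) → (354.704,73.307) → (192.784,38.045) → (109.768,49.523)

[2] `<path>` quadratic bezier, #ff00ff→cut S910 F1662: (306.207,128.302) → (304.149,120.637) → (302.520,108.157) → (301.319,90.860) → (300.548,68.747) → (300.205,41.819)

[3] `<path>` rectangle, #ff00ff→cut S910 F1662: (10.068,130.846) → (168.398,130.846) → (168.398,91.798) → (10.068,91.798) → (10.068,130.846) (closed)

; Generated by LaserGRBL
G21
G90
G0 X333.481 Y15.230
M4 S910
G01 X31.203 Y93.070 F1662
G01 X354.704 Y73.307
G01 X192.784 Y38.045
G01 X109.768 Y49.523
M5
G0 X306.207 Y128.302
M4 S910
G01 X304.149 Y120.637 F1662
G01 X302.520 Y108.157
G01 X301.319 Y90.860
G01 X300.548 Y68.747
G01 X300.205 Y41.819
M5
G0 X10.068 Y130.846
M4 S910
G01 X168.398 Y130.846 F1662
G01 X168.398 Y91.798
G01 X10.068 Y91.798
G01 X10.068 Y130.846
M5
G0 X0.000 Y0.000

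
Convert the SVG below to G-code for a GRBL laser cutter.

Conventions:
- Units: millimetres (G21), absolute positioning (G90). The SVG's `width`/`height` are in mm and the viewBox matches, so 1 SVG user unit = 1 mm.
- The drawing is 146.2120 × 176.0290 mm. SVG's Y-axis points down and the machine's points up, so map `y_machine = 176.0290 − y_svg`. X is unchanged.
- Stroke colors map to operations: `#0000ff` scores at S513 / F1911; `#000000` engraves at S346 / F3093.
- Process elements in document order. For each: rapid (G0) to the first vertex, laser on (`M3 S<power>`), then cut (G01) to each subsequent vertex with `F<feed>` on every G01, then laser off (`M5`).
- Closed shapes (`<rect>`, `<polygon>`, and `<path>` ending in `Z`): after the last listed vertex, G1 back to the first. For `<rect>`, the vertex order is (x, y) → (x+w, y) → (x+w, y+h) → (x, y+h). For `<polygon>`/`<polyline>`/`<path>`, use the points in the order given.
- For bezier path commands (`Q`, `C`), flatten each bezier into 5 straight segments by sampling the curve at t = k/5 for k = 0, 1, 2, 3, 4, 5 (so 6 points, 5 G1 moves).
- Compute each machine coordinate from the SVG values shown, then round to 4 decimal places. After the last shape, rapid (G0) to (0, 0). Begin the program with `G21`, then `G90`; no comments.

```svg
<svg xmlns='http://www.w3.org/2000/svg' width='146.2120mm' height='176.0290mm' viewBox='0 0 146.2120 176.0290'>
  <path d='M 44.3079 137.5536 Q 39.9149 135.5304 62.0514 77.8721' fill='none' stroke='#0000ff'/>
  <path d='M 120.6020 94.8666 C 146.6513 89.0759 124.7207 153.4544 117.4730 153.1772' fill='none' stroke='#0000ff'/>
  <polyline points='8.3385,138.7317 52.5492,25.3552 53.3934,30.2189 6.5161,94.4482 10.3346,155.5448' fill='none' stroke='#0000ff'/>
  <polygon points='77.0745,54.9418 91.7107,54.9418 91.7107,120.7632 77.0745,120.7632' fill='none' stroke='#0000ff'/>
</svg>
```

Since the viewBox matches the mm dimensions, user units are millimetres directly. The only transform is the Y-flip y_m = 176.0290 − y_svg.

Shape 1 is a quadratic bezier drawn with `<path>`. Its stroke #0000ff means score at S513, F1911. After flipping Y the toolpath is (44.3079,38.4754) → (43.6119,41.5101) → (45.0382,48.9956) → (48.5869,60.9319) → (54.2580,77.3190) → (62.0514,98.1569).

Shape 2 is a cubic bezier drawn with `<path>`. Its stroke #0000ff means score at S513, F1911. After flipping Y the toolpath is (120.6020,81.1624) → (130.9753,77.2951) → (132.8412,63.0588) → (129.2076,44.9251) → (123.0823,29.3656) → (117.4730,22.8518).

Shape 3 is a open polyline drawn with `<polyline>`. Its stroke #0000ff means score at S513, F1911. After flipping Y the toolpath is (8.3385,37.2973) → (52.5492,150.6738) → (53.3934,145.8101) → (6.5161,81.5808) → (10.3346,20.4842).

Shape 4 is a rectangle drawn with `<polygon>`. Its stroke #0000ff means score at S513, F1911. After flipping Y the toolpath is (77.0745,121.0872) → (91.7107,121.0872) → (91.7107,55.2658) → (77.0745,55.2658) → (77.0745,121.0872), returning to the start.

G21
G90
G0 X44.3079 Y38.4754
M3 S513
G01 X43.6119 Y41.5101 F1911
G01 X45.0382 Y48.9956 F1911
G01 X48.5869 Y60.9319 F1911
G01 X54.2580 Y77.3190 F1911
G01 X62.0514 Y98.1569 F1911
M5
G0 X120.6020 Y81.1624
M3 S513
G01 X130.9753 Y77.2951 F1911
G01 X132.8412 Y63.0588 F1911
G01 X129.2076 Y44.9251 F1911
G01 X123.0823 Y29.3656 F1911
G01 X117.4730 Y22.8518 F1911
M5
G0 X8.3385 Y37.2973
M3 S513
G01 X52.5492 Y150.6738 F1911
G01 X53.3934 Y145.8101 F1911
G01 X6.5161 Y81.5808 F1911
G01 X10.3346 Y20.4842 F1911
M5
G0 X77.0745 Y121.0872
M3 S513
G01 X91.7107 Y121.0872 F1911
G01 X91.7107 Y55.2658 F1911
G01 X77.0745 Y55.2658 F1911
G01 X77.0745 Y121.0872 F1911
M5
G0 X0.0000 Y0.0000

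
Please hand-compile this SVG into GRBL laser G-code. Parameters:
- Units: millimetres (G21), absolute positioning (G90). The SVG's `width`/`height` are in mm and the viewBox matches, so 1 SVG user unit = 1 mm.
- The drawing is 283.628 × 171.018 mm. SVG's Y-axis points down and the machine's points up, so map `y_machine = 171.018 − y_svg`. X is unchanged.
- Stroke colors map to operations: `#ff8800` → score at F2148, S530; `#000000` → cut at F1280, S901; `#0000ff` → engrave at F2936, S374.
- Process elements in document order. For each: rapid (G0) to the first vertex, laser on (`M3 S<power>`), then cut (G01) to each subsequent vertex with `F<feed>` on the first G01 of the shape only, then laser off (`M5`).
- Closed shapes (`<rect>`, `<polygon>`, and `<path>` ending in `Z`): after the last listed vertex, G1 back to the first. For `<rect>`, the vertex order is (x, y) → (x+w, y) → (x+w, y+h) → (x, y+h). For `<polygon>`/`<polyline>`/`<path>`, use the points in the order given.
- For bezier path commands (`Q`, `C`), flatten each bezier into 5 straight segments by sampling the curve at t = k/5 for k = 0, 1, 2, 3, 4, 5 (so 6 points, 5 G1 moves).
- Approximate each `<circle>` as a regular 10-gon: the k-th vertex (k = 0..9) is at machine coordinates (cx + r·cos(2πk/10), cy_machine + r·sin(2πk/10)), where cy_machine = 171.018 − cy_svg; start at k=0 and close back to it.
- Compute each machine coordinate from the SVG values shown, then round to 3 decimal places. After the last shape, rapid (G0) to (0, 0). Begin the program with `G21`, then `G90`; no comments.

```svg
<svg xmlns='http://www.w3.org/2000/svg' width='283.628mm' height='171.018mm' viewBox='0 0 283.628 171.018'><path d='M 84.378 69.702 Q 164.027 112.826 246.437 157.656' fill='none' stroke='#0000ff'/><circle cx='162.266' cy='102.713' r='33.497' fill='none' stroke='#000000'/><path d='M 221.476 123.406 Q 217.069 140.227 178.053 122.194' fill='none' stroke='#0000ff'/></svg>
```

G21
G90
G0 X84.378 Y101.316
M3 S374
G01 X116.348 Y83.998 F2936
G01 X148.539 Y66.544
G01 X180.951 Y48.953
G01 X213.583 Y31.226
G01 X246.437 Y13.362
M5
G0 X195.763 Y68.305
M3 S901
G01 X189.366 Y87.994 F1280
G01 X172.617 Y100.163
G01 X151.915 Y100.163
G01 X135.166 Y87.994
G01 X128.769 Y68.305
G01 X135.166 Y48.616
G01 X151.915 Y36.447
G01 X172.617 Y36.447
G01 X189.366 Y48.616
G01 X195.763 Y68.305
M5
G0 X221.476 Y47.612
M3 S374
G01 X218.329 Y42.278 F2936
G01 X212.413 Y39.732
G01 X203.728 Y39.974
G01 X192.275 Y43.005
G01 X178.053 Y48.824
M5
G0 X0.000 Y0.000

Since the viewBox matches the mm dimensions, user units are millimetres directly. The only transform is the Y-flip y_m = 171.018 − y_svg.

Shape 1 is a quadratic bezier drawn with `<path>`. Its stroke #0000ff means engrave at S374, F2936. After flipping Y the toolpath is (84.378,101.316) → (116.348,83.998) → (148.539,66.544) → (180.951,48.953) → (213.583,31.226) → (246.437,13.362).

Shape 2 is a circle drawn with `<circle>`. Its stroke #000000 means cut at S901, F1280. After flipping Y the toolpath is (195.763,68.305) → (189.366,87.994) → (172.617,100.163) → (151.915,100.163) → (135.166,87.994) → (128.769,68.305) → (135.166,48.616) → (151.915,36.447) → (172.617,36.447) → (189.366,48.616) → (195.763,68.305), returning to the start.

Shape 3 is a quadratic bezier drawn with `<path>`. Its stroke #0000ff means engrave at S374, F2936. After flipping Y the toolpath is (221.476,47.612) → (218.329,42.278) → (212.413,39.732) → (203.728,39.974) → (192.275,43.005) → (178.053,48.824).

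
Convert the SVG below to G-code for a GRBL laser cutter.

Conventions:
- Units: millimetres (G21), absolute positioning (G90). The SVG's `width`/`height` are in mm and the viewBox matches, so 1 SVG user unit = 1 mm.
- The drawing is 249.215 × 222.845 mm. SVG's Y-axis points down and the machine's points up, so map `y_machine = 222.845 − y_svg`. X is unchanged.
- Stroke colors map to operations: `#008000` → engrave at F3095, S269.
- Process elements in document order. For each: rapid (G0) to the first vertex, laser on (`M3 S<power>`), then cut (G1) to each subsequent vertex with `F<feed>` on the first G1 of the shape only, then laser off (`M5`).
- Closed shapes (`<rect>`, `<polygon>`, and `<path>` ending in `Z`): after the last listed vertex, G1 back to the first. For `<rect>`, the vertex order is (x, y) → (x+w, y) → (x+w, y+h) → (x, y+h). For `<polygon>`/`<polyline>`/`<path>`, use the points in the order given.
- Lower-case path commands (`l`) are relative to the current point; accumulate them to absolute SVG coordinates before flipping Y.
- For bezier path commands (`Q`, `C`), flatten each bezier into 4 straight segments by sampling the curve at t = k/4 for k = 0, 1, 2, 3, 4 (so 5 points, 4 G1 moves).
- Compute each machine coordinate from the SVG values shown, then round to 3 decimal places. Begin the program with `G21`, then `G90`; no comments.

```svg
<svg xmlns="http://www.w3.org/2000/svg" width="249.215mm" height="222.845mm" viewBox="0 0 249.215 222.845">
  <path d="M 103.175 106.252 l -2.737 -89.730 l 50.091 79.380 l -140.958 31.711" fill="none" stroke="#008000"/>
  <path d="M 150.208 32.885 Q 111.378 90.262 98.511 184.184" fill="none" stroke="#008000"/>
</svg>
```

G21
G90
G0 X103.175 Y116.593
M3 S269
G1 X100.438 Y206.323 F3095
G1 X150.529 Y126.943
G1 X9.571 Y95.232
M5
G0 X150.208 Y189.960
M3 S269
G1 X132.416 Y158.987 F3095
G1 X117.869 Y123.447
G1 X106.567 Y83.338
G1 X98.511 Y38.661
M5

Since the viewBox matches the mm dimensions, user units are millimetres directly. The only transform is the Y-flip y_m = 222.845 − y_svg.

Shape 1 is a open polyline drawn with `<path>`. Its stroke #008000 means engrave at S269, F3095. After flipping Y the toolpath is (103.175,116.593) → (100.438,206.323) → (150.529,126.943) → (9.571,95.232).

Shape 2 is a quadratic bezier drawn with `<path>`. Its stroke #008000 means engrave at S269, F3095. After flipping Y the toolpath is (150.208,189.960) → (132.416,158.987) → (117.869,123.447) → (106.567,83.338) → (98.511,38.661).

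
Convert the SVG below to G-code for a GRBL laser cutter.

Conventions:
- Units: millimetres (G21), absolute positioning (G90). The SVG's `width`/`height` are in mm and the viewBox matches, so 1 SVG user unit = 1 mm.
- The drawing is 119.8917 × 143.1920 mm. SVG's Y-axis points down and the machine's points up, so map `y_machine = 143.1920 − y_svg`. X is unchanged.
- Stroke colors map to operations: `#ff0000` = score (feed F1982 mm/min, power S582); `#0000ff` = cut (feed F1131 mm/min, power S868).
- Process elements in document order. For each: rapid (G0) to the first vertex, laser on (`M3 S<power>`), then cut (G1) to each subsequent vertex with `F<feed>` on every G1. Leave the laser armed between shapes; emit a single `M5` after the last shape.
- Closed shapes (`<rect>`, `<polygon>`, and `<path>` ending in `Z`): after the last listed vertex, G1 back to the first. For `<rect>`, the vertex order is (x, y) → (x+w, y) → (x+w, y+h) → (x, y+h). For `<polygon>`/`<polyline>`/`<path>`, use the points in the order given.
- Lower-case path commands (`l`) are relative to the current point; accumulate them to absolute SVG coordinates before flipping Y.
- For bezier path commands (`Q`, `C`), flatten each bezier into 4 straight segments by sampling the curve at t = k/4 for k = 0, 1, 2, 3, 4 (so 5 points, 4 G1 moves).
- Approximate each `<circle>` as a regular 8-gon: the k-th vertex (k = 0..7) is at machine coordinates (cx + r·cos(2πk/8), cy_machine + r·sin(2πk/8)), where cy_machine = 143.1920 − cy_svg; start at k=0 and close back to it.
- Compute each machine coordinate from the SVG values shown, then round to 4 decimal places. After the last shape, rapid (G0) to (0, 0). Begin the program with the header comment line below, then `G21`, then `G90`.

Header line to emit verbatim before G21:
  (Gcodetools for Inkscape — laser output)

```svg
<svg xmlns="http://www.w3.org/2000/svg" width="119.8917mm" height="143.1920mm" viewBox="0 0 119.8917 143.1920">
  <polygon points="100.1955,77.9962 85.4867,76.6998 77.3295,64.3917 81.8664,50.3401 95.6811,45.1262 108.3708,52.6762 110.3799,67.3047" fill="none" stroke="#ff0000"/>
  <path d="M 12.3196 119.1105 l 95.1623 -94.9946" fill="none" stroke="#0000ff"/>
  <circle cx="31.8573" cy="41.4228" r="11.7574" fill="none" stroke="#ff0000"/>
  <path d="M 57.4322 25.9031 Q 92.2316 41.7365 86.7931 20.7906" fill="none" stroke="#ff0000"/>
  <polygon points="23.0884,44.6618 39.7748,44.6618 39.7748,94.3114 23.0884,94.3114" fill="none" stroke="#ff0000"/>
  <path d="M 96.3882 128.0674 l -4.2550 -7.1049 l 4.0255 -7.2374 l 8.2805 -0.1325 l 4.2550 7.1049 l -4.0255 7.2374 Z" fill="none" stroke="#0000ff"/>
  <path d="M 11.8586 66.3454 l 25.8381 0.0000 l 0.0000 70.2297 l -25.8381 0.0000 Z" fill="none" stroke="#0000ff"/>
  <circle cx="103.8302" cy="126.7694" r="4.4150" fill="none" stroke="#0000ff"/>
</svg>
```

(Gcodetools for Inkscape — laser output)
G21
G90
G0 X100.1955 Y65.1958
M3 S582
G1 X85.4867 Y66.4922 F1982
G1 X77.3295 Y78.8003 F1982
G1 X81.8664 Y92.8519 F1982
G1 X95.6811 Y98.0658 F1982
G1 X108.3708 Y90.5158 F1982
G1 X110.3799 Y75.8873 F1982
G1 X100.1955 Y65.1958 F1982
G0 X12.3196 Y24.0815
M3 S868
G1 X107.4819 Y119.0761 F1131
G0 X43.6147 Y101.7692
M3 S582
G1 X40.1710 Y110.0829 F1982
G1 X31.8573 Y113.5266 F1982
G1 X23.5436 Y110.0829 F1982
G1 X20.0999 Y101.7692 F1982
G1 X23.5436 Y93.4555 F1982
G1 X31.8573 Y90.0118 F1982
G1 X40.1710 Y93.4555 F1982
G1 X43.6147 Y101.7692 F1982
G0 X57.4322 Y117.2889
M3 S582
G1 X72.3170 Y111.6709 F1982
G1 X82.1721 Y110.6503 F1982
G1 X86.9975 Y114.2272 F1982
G1 X86.7931 Y122.4014 F1982
G0 X23.0884 Y98.5302
M3 S582
G1 X39.7748 Y98.5302 F1982
G1 X39.7748 Y48.8806 F1982
G1 X23.0884 Y48.8806 F1982
G1 X23.0884 Y98.5302 F1982
G0 X96.3882 Y15.1246
M3 S868
G1 X92.1332 Y22.2295 F1131
G1 X96.1587 Y29.4669 F1131
G1 X104.4392 Y29.5994 F1131
G1 X108.6942 Y22.4945 F1131
G1 X104.6687 Y15.2571 F1131
G1 X96.3882 Y15.1246 F1131
G0 X11.8586 Y76.8466
M3 S868
G1 X37.6967 Y76.8466 F1131
G1 X37.6967 Y6.6169 F1131
G1 X11.8586 Y6.6169 F1131
G1 X11.8586 Y76.8466 F1131
G0 X108.2452 Y16.4226
M3 S868
G1 X106.9521 Y19.5445 F1131
G1 X103.8302 Y20.8376 F1131
G1 X100.7083 Y19.5445 F1131
G1 X99.4152 Y16.4226 F1131
G1 X100.7083 Y13.3007 F1131
G1 X103.8302 Y12.0076 F1131
G1 X106.9521 Y13.3007 F1131
G1 X108.2452 Y16.4226 F1131
M5
G0 X0.0000 Y0.0000

Since the viewBox matches the mm dimensions, user units are millimetres directly. The only transform is the Y-flip y_m = 143.1920 − y_svg.

Shape 1 is a regular polygon drawn with `<polygon>`. Its stroke #ff0000 means score at S582, F1982. After flipping Y the toolpath is (100.1955,65.1958) → (85.4867,66.4922) → (77.3295,78.8003) → (81.8664,92.8519) → (95.6811,98.0658) → (108.3708,90.5158) → (110.3799,75.8873) → (100.1955,65.1958), returning to the start.

Shape 2 is a line segment drawn with `<path>`. Its stroke #0000ff means cut at S868, F1131. After flipping Y the toolpath is (12.3196,24.0815) → (107.4819,119.0761).

Shape 3 is a circle drawn with `<circle>`. Its stroke #ff0000 means score at S582, F1982. After flipping Y the toolpath is (43.6147,101.7692) → (40.1710,110.0829) → (31.8573,113.5266) → (23.5436,110.0829) → (20.0999,101.7692) → (23.5436,93.4555) → (31.8573,90.0118) → (40.1710,93.4555) → (43.6147,101.7692), returning to the start.

Shape 4 is a quadratic bezier drawn with `<path>`. Its stroke #ff0000 means score at S582, F1982. After flipping Y the toolpath is (57.4322,117.2889) → (72.3170,111.6709) → (82.1721,110.6503) → (86.9975,114.2272) → (86.7931,122.4014).

Shape 5 is a rectangle drawn with `<polygon>`. Its stroke #ff0000 means score at S582, F1982. After flipping Y the toolpath is (23.0884,98.5302) → (39.7748,98.5302) → (39.7748,48.8806) → (23.0884,48.8806) → (23.0884,98.5302), returning to the start.

Shape 6 is a regular polygon drawn with `<path>`. Its stroke #0000ff means cut at S868, F1131. After flipping Y the toolpath is (96.3882,15.1246) → (92.1332,22.2295) → (96.1587,29.4669) → (104.4392,29.5994) → (108.6942,22.4945) → (104.6687,15.2571) → (96.3882,15.1246), returning to the start.

Shape 7 is a rectangle drawn with `<path>`. Its stroke #0000ff means cut at S868, F1131. After flipping Y the toolpath is (11.8586,76.8466) → (37.6967,76.8466) → (37.6967,6.6169) → (11.8586,6.6169) → (11.8586,76.8466), returning to the start.

Shape 8 is a circle drawn with `<circle>`. Its stroke #0000ff means cut at S868, F1131. After flipping Y the toolpath is (108.2452,16.4226) → (106.9521,19.5445) → (103.8302,20.8376) → (100.7083,19.5445) → (99.4152,16.4226) → (100.7083,13.3007) → (103.8302,12.0076) → (106.9521,13.3007) → (108.2452,16.4226), returning to the start.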